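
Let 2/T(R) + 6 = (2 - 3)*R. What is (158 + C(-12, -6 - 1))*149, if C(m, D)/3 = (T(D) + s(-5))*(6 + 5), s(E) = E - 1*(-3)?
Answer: 23542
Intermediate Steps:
T(R) = 2/(-6 - R) (T(R) = 2/(-6 + (2 - 3)*R) = 2/(-6 - R))
s(E) = 3 + E (s(E) = E + 3 = 3 + E)
C(m, D) = -66 - 66/(6 + D) (C(m, D) = 3*((-2/(6 + D) + (3 - 5))*(6 + 5)) = 3*((-2/(6 + D) - 2)*11) = 3*((-2 - 2/(6 + D))*11) = 3*(-22 - 22/(6 + D)) = -66 - 66/(6 + D))
(158 + C(-12, -6 - 1))*149 = (158 + 66*(-7 - (-6 - 1))/(6 + (-6 - 1)))*149 = (158 + 66*(-7 - 1*(-7))/(6 - 7))*149 = (158 + 66*(-7 + 7)/(-1))*149 = (158 + 66*(-1)*0)*149 = (158 + 0)*149 = 158*149 = 23542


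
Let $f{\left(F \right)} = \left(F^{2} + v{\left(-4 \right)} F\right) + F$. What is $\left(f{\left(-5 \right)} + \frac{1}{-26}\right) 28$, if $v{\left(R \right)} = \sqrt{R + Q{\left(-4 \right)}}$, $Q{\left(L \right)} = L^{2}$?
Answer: $\frac{7266}{13} - 280 \sqrt{3} \approx 73.949$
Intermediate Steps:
$v{\left(R \right)} = \sqrt{16 + R}$ ($v{\left(R \right)} = \sqrt{R + \left(-4\right)^{2}} = \sqrt{R + 16} = \sqrt{16 + R}$)
$f{\left(F \right)} = F + F^{2} + 2 F \sqrt{3}$ ($f{\left(F \right)} = \left(F^{2} + \sqrt{16 - 4} F\right) + F = \left(F^{2} + \sqrt{12} F\right) + F = \left(F^{2} + 2 \sqrt{3} F\right) + F = \left(F^{2} + 2 F \sqrt{3}\right) + F = F + F^{2} + 2 F \sqrt{3}$)
$\left(f{\left(-5 \right)} + \frac{1}{-26}\right) 28 = \left(- 5 \left(1 - 5 + 2 \sqrt{3}\right) + \frac{1}{-26}\right) 28 = \left(- 5 \left(-4 + 2 \sqrt{3}\right) - \frac{1}{26}\right) 28 = \left(\left(20 - 10 \sqrt{3}\right) - \frac{1}{26}\right) 28 = \left(\frac{519}{26} - 10 \sqrt{3}\right) 28 = \frac{7266}{13} - 280 \sqrt{3}$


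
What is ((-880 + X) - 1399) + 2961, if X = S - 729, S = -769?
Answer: -816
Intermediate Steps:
X = -1498 (X = -769 - 729 = -1498)
((-880 + X) - 1399) + 2961 = ((-880 - 1498) - 1399) + 2961 = (-2378 - 1399) + 2961 = -3777 + 2961 = -816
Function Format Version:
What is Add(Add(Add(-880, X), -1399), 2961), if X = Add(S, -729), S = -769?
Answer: -816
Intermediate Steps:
X = -1498 (X = Add(-769, -729) = -1498)
Add(Add(Add(-880, X), -1399), 2961) = Add(Add(Add(-880, -1498), -1399), 2961) = Add(Add(-2378, -1399), 2961) = Add(-3777, 2961) = -816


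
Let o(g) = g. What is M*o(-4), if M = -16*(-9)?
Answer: -576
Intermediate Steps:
M = 144
M*o(-4) = 144*(-4) = -576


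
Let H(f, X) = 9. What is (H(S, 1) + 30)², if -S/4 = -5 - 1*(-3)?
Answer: 1521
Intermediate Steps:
S = 8 (S = -4*(-5 - 1*(-3)) = -4*(-5 + 3) = -4*(-2) = 8)
(H(S, 1) + 30)² = (9 + 30)² = 39² = 1521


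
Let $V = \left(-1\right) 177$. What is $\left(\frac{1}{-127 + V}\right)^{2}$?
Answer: $\frac{1}{92416} \approx 1.0821 \cdot 10^{-5}$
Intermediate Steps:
$V = -177$
$\left(\frac{1}{-127 + V}\right)^{2} = \left(\frac{1}{-127 - 177}\right)^{2} = \left(\frac{1}{-304}\right)^{2} = \left(- \frac{1}{304}\right)^{2} = \frac{1}{92416}$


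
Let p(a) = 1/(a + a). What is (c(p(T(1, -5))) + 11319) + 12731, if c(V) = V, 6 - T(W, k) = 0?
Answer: 288601/12 ≈ 24050.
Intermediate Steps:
T(W, k) = 6 (T(W, k) = 6 - 1*0 = 6 + 0 = 6)
p(a) = 1/(2*a)
(c(p(T(1, -5))) + 11319) + 12731 = ((1/2)/6 + 11319) + 12731 = ((1/2)*(1/6) + 11319) + 12731 = (1/12 + 11319) + 12731 = 135829/12 + 12731 = 288601/12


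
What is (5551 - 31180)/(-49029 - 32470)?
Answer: 25629/81499 ≈ 0.31447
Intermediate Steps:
(5551 - 31180)/(-49029 - 32470) = -25629/(-81499) = -25629*(-1/81499) = 25629/81499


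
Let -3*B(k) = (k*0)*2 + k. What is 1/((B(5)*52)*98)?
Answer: -3/25480 ≈ -0.00011774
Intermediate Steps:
B(k) = -k/3 (B(k) = -((k*0)*2 + k)/3 = -(0*2 + k)/3 = -(0 + k)/3 = -k/3)
1/((B(5)*52)*98) = 1/((-1/3*5*52)*98) = 1/(-5/3*52*98) = 1/(-260/3*98) = 1/(-25480/3) = -3/25480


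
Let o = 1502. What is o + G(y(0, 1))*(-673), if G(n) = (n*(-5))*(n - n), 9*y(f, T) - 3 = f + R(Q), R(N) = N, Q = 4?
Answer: 1502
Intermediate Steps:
y(f, T) = 7/9 + f/9 (y(f, T) = 1/3 + (f + 4)/9 = 1/3 + (4 + f)/9 = 1/3 + (4/9 + f/9) = 7/9 + f/9)
G(n) = 0 (G(n) = -5*n*0 = 0)
o + G(y(0, 1))*(-673) = 1502 + 0*(-673) = 1502 + 0 = 1502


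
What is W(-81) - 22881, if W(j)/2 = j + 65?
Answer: -22913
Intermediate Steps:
W(j) = 130 + 2*j (W(j) = 2*(j + 65) = 2*(65 + j) = 130 + 2*j)
W(-81) - 22881 = (130 + 2*(-81)) - 22881 = (130 - 162) - 22881 = -32 - 22881 = -22913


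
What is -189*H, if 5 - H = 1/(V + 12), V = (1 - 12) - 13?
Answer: -3843/4 ≈ -960.75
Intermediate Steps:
V = -24 (V = -11 - 13 = -24)
H = 61/12 (H = 5 - 1/(-24 + 12) = 5 - 1/(-12) = 5 - 1*(-1/12) = 5 + 1/12 = 61/12 ≈ 5.0833)
-189*H = -189*61/12 = -3843/4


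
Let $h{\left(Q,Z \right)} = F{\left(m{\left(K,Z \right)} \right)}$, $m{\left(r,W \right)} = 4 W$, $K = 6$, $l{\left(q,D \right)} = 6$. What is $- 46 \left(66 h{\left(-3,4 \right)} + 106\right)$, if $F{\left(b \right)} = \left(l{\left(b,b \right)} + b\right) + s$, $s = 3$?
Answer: $-80776$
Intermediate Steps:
$F{\left(b \right)} = 9 + b$ ($F{\left(b \right)} = \left(6 + b\right) + 3 = 9 + b$)
$h{\left(Q,Z \right)} = 9 + 4 Z$
$- 46 \left(66 h{\left(-3,4 \right)} + 106\right) = - 46 \left(66 \left(9 + 4 \cdot 4\right) + 106\right) = - 46 \left(66 \left(9 + 16\right) + 106\right) = - 46 \left(66 \cdot 25 + 106\right) = - 46 \left(1650 + 106\right) = \left(-46\right) 1756 = -80776$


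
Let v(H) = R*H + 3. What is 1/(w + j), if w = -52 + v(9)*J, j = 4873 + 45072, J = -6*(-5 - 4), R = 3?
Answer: 1/51513 ≈ 1.9413e-5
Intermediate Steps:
v(H) = 3 + 3*H (v(H) = 3*H + 3 = 3 + 3*H)
J = 54 (J = -6*(-9) = 54)
j = 49945
w = 1568 (w = -52 + (3 + 3*9)*54 = -52 + (3 + 27)*54 = -52 + 30*54 = -52 + 1620 = 1568)
1/(w + j) = 1/(1568 + 49945) = 1/51513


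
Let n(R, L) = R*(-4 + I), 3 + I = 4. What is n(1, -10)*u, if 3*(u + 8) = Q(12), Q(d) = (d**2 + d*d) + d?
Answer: -276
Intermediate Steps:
Q(d) = d + 2*d**2 (Q(d) = (d**2 + d**2) + d = 2*d**2 + d = d + 2*d**2)
I = 1 (I = -3 + 4 = 1)
u = 92 (u = -8 + (12*(1 + 2*12))/3 = -8 + (12*(1 + 24))/3 = -8 + (12*25)/3 = -8 + (1/3)*300 = -8 + 100 = 92)
n(R, L) = -3*R (n(R, L) = R*(-4 + 1) = R*(-3) = -3*R)
n(1, -10)*u = -3*1*92 = -3*92 = -276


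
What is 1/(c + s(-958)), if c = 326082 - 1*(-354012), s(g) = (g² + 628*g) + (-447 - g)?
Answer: 1/996745 ≈ 1.0033e-6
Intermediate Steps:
s(g) = -447 + g² + 627*g
c = 680094 (c = 326082 + 354012 = 680094)
1/(c + s(-958)) = 1/(680094 + (-447 + (-958)² + 627*(-958))) = 1/(680094 + (-447 + 917764 - 600666)) = 1/(680094 + 316651) = 1/996745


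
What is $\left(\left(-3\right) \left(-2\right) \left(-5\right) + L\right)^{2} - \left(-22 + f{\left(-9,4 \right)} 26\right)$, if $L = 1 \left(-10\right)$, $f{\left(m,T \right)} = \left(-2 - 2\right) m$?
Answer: $686$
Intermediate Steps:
$f{\left(m,T \right)} = - 4 m$
$L = -10$
$\left(\left(-3\right) \left(-2\right) \left(-5\right) + L\right)^{2} - \left(-22 + f{\left(-9,4 \right)} 26\right) = \left(\left(-3\right) \left(-2\right) \left(-5\right) - 10\right)^{2} - \left(-22 + \left(-4\right) \left(-9\right) 26\right) = \left(6 \left(-5\right) - 10\right)^{2} - \left(-22 + 36 \cdot 26\right) = \left(-30 - 10\right)^{2} - \left(-22 + 936\right) = \left(-40\right)^{2} - 914 = 1600 - 914 = 686$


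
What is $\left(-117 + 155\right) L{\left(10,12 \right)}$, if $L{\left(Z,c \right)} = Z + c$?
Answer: $836$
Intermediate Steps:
$\left(-117 + 155\right) L{\left(10,12 \right)} = \left(-117 + 155\right) \left(10 + 12\right) = 38 \cdot 22 = 836$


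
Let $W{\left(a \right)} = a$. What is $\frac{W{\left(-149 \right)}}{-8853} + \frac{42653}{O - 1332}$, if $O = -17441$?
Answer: $- \frac{374809832}{166197369} \approx -2.2552$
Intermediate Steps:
$\frac{W{\left(-149 \right)}}{-8853} + \frac{42653}{O - 1332} = - \frac{149}{-8853} + \frac{42653}{-17441 - 1332} = \left(-149\right) \left(- \frac{1}{8853}\right) + \frac{42653}{-18773} = \frac{149}{8853} + 42653 \left(- \frac{1}{18773}\right) = \frac{149}{8853} - \frac{42653}{18773} = - \frac{374809832}{166197369}$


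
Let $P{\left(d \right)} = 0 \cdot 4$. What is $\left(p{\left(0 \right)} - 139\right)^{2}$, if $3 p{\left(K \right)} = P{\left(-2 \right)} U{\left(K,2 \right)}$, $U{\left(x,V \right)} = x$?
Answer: $19321$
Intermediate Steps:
$P{\left(d \right)} = 0$
$p{\left(K \right)} = 0$ ($p{\left(K \right)} = \frac{0 K}{3} = \frac{1}{3} \cdot 0 = 0$)
$\left(p{\left(0 \right)} - 139\right)^{2} = \left(0 - 139\right)^{2} = \left(-139\right)^{2} = 19321$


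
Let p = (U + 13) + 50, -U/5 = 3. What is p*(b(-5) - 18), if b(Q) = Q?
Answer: -1104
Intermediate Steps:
U = -15 (U = -5*3 = -15)
p = 48 (p = (-15 + 13) + 50 = -2 + 50 = 48)
p*(b(-5) - 18) = 48*(-5 - 18) = 48*(-23) = -1104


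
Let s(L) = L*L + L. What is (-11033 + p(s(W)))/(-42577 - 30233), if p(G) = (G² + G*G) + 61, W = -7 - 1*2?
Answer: 302/36405 ≈ 0.0082956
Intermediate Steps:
W = -9 (W = -7 - 2 = -9)
s(L) = L + L² (s(L) = L² + L = L + L²)
p(G) = 61 + 2*G² (p(G) = (G² + G²) + 61 = 2*G² + 61 = 61 + 2*G²)
(-11033 + p(s(W)))/(-42577 - 30233) = (-11033 + (61 + 2*(-9*(1 - 9))²))/(-42577 - 30233) = (-11033 + (61 + 2*(-9*(-8))²))/(-72810) = (-11033 + (61 + 2*72²))*(-1/72810) = (-11033 + (61 + 2*5184))*(-1/72810) = (-11033 + (61 + 10368))*(-1/72810) = (-11033 + 10429)*(-1/72810) = -604*(-1/72810) = 302/36405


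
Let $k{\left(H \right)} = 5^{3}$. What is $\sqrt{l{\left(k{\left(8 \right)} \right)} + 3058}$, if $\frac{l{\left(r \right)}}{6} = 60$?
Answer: $\sqrt{3418} \approx 58.464$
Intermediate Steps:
$k{\left(H \right)} = 125$
$l{\left(r \right)} = 360$ ($l{\left(r \right)} = 6 \cdot 60 = 360$)
$\sqrt{l{\left(k{\left(8 \right)} \right)} + 3058} = \sqrt{360 + 3058} = \sqrt{3418}$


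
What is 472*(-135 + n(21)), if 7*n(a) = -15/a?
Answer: -3124640/49 ≈ -63768.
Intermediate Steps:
n(a) = -15/(7*a) (n(a) = (-15/a)/7 = -15/(7*a))
472*(-135 + n(21)) = 472*(-135 - 15/7/21) = 472*(-135 - 15/7*1/21) = 472*(-135 - 5/49) = 472*(-6620/49) = -3124640/49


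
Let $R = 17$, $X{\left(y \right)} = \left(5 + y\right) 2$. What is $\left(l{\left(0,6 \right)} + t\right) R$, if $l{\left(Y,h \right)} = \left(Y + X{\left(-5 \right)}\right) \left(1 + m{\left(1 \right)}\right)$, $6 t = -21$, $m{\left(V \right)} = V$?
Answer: $- \frac{119}{2} \approx -59.5$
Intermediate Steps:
$X{\left(y \right)} = 10 + 2 y$
$t = - \frac{7}{2}$ ($t = \frac{1}{6} \left(-21\right) = - \frac{7}{2} \approx -3.5$)
$l{\left(Y,h \right)} = 2 Y$ ($l{\left(Y,h \right)} = \left(Y + \left(10 + 2 \left(-5\right)\right)\right) \left(1 + 1\right) = \left(Y + \left(10 - 10\right)\right) 2 = \left(Y + 0\right) 2 = Y 2 = 2 Y$)
$\left(l{\left(0,6 \right)} + t\right) R = \left(2 \cdot 0 - \frac{7}{2}\right) 17 = \left(0 - \frac{7}{2}\right) 17 = \left(- \frac{7}{2}\right) 17 = - \frac{119}{2}$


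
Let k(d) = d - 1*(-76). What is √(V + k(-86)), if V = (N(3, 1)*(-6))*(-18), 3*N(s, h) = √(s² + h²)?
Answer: √(-10 + 36*√10) ≈ 10.190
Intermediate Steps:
k(d) = 76 + d (k(d) = d + 76 = 76 + d)
N(s, h) = √(h² + s²)/3 (N(s, h) = √(s² + h²)/3 = √(h² + s²)/3)
V = 36*√10 (V = ((√(1² + 3²)/3)*(-6))*(-18) = ((√(1 + 9)/3)*(-6))*(-18) = ((√10/3)*(-6))*(-18) = -2*√10*(-18) = 36*√10 ≈ 113.84)
√(V + k(-86)) = √(36*√10 + (76 - 86)) = √(36*√10 - 10) = √(-10 + 36*√10)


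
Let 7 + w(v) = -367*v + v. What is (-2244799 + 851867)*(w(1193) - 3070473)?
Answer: 4885176889976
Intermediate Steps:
w(v) = -7 - 366*v (w(v) = -7 + (-367*v + v) = -7 - 366*v)
(-2244799 + 851867)*(w(1193) - 3070473) = (-2244799 + 851867)*((-7 - 366*1193) - 3070473) = -1392932*((-7 - 436638) - 3070473) = -1392932*(-436645 - 3070473) = -1392932*(-3507118) = 4885176889976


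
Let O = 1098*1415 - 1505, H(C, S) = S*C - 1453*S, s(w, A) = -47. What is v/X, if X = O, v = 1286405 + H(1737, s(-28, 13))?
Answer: 1273057/1552165 ≈ 0.82018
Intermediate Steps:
H(C, S) = -1453*S + C*S (H(C, S) = C*S - 1453*S = -1453*S + C*S)
O = 1552165 (O = 1553670 - 1505 = 1552165)
v = 1273057 (v = 1286405 - 47*(-1453 + 1737) = 1286405 - 47*284 = 1286405 - 13348 = 1273057)
X = 1552165
v/X = 1273057/1552165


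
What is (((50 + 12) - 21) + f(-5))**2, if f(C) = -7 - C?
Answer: 1521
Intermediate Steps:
(((50 + 12) - 21) + f(-5))**2 = (((50 + 12) - 21) + (-7 - 1*(-5)))**2 = ((62 - 21) + (-7 + 5))**2 = (41 - 2)**2 = 39**2 = 1521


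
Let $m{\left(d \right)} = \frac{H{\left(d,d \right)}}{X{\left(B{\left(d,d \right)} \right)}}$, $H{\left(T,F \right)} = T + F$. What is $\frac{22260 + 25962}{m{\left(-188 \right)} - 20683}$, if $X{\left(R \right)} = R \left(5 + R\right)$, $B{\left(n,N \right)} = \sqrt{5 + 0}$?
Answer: $- \frac{24911726310}{10675184861} + \frac{22664340 \sqrt{5}}{10675184861} \approx -2.3289$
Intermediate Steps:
$B{\left(n,N \right)} = \sqrt{5}$
$H{\left(T,F \right)} = F + T$
$m{\left(d \right)} = \frac{2 d \sqrt{5}}{5 \left(5 + \sqrt{5}\right)}$ ($m{\left(d \right)} = \frac{d + d}{\sqrt{5} \left(5 + \sqrt{5}\right)} = 2 d \frac{\sqrt{5}}{5 \left(5 + \sqrt{5}\right)} = \frac{2 d \sqrt{5}}{5 \left(5 + \sqrt{5}\right)}$)
$\frac{22260 + 25962}{m{\left(-188 \right)} - 20683} = \frac{22260 + 25962}{\left(\left(- \frac{1}{10}\right) \left(-188\right) + \frac{1}{10} \left(-188\right) \sqrt{5}\right) - 20683} = \frac{48222}{\left(\frac{94}{5} - \frac{94 \sqrt{5}}{5}\right) - 20683} = \frac{48222}{- \frac{103321}{5} - \frac{94 \sqrt{5}}{5}}$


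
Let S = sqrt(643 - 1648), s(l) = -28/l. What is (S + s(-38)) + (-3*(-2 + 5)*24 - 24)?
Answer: -4546/19 + I*sqrt(1005) ≈ -239.26 + 31.702*I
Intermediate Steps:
S = I*sqrt(1005) (S = sqrt(-1005) = I*sqrt(1005) ≈ 31.702*I)
(S + s(-38)) + (-3*(-2 + 5)*24 - 24) = (I*sqrt(1005) - 28/(-38)) + (-3*(-2 + 5)*24 - 24) = (I*sqrt(1005) - 28*(-1/38)) + (-3*3*24 - 24) = (I*sqrt(1005) + 14/19) + (-9*24 - 24) = (14/19 + I*sqrt(1005)) + (-216 - 24) = (14/19 + I*sqrt(1005)) - 240 = -4546/19 + I*sqrt(1005)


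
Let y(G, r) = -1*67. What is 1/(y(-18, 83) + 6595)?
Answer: 1/6528 ≈ 0.00015319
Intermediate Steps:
y(G, r) = -67
1/(y(-18, 83) + 6595) = 1/(-67 + 6595) = 1/6528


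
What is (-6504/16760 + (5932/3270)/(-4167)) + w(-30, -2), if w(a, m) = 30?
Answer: 84530931779/2854665855 ≈ 29.612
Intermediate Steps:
(-6504/16760 + (5932/3270)/(-4167)) + w(-30, -2) = (-6504/16760 + (5932/3270)/(-4167)) + 30 = (-6504*1/16760 + (5932*(1/3270))*(-1/4167)) + 30 = (-813/2095 + (2966/1635)*(-1/4167)) + 30 = (-813/2095 - 2966/6813045) + 30 = -1109043871/2854665855 + 30 = 84530931779/2854665855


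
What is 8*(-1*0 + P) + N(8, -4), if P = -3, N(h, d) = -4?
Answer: -28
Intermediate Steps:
8*(-1*0 + P) + N(8, -4) = 8*(-1*0 - 3) - 4 = 8*(0 - 3) - 4 = 8*(-3) - 4 = -24 - 4 = -28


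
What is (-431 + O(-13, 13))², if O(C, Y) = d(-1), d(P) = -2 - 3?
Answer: 190096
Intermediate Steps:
d(P) = -5
O(C, Y) = -5
(-431 + O(-13, 13))² = (-431 - 5)² = (-436)² = 190096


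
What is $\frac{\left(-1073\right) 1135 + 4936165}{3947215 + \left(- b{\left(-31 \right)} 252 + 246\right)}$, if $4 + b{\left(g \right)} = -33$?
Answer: $\frac{743662}{791357} \approx 0.93973$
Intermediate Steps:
$b{\left(g \right)} = -37$ ($b{\left(g \right)} = -4 - 33 = -37$)
$\frac{\left(-1073\right) 1135 + 4936165}{3947215 + \left(- b{\left(-31 \right)} 252 + 246\right)} = \frac{\left(-1073\right) 1135 + 4936165}{3947215 + \left(\left(-1\right) \left(-37\right) 252 + 246\right)} = \frac{-1217855 + 4936165}{3947215 + \left(37 \cdot 252 + 246\right)} = \frac{3718310}{3947215 + \left(9324 + 246\right)} = \frac{3718310}{3947215 + 9570} = \frac{3718310}{3956785} = 3718310 \cdot \frac{1}{3956785} = \frac{743662}{791357}$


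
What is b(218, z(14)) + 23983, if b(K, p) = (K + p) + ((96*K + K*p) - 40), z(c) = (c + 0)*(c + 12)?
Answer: 124805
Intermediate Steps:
z(c) = c*(12 + c)
b(K, p) = -40 + p + 97*K + K*p (b(K, p) = (K + p) + (-40 + 96*K + K*p) = -40 + p + 97*K + K*p)
b(218, z(14)) + 23983 = (-40 + 14*(12 + 14) + 97*218 + 218*(14*(12 + 14))) + 23983 = (-40 + 14*26 + 21146 + 218*(14*26)) + 23983 = (-40 + 364 + 21146 + 218*364) + 23983 = (-40 + 364 + 21146 + 79352) + 23983 = 100822 + 23983 = 124805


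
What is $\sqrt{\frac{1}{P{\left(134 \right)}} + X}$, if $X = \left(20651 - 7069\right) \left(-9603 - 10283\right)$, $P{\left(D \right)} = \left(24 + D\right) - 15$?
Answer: $\frac{i \sqrt{5523104191605}}{143} \approx 16434.0 i$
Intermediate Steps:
$P{\left(D \right)} = 9 + D$
$X = -270091652$ ($X = 13582 \left(-19886\right) = -270091652$)
$\sqrt{\frac{1}{P{\left(134 \right)}} + X} = \sqrt{\frac{1}{9 + 134} - 270091652} = \sqrt{\frac{1}{143} - 270091652} = \sqrt{- \frac{38623106235}{143}} = \frac{i \sqrt{5523104191605}}{143}$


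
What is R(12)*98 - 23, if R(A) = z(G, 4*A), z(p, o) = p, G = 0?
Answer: -23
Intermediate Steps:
R(A) = 0
R(12)*98 - 23 = 0*98 - 23 = 0 - 23 = -23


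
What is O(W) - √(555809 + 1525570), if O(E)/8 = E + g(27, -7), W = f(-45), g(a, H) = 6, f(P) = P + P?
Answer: -672 - √2081379 ≈ -2114.7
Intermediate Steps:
f(P) = 2*P
W = -90 (W = 2*(-45) = -90)
O(E) = 48 + 8*E (O(E) = 8*(E + 6) = 8*(6 + E) = 48 + 8*E)
O(W) - √(555809 + 1525570) = (48 + 8*(-90)) - √(555809 + 1525570) = (48 - 720) - √2081379 = -672 - √2081379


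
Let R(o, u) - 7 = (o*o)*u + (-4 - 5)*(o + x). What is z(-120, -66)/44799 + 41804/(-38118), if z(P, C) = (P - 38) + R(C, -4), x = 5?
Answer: -420295744/284608047 ≈ -1.4768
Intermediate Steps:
R(o, u) = -38 - 9*o + u*o**2 (R(o, u) = 7 + ((o*o)*u + (-4 - 5)*(o + 5)) = 7 + (o**2*u - 9*(5 + o)) = 7 + (u*o**2 + (-45 - 9*o)) = 7 + (-45 - 9*o + u*o**2) = -38 - 9*o + u*o**2)
z(P, C) = -76 + P - 9*C - 4*C**2 (z(P, C) = (P - 38) + (-38 - 9*C - 4*C**2) = (-38 + P) + (-38 - 9*C - 4*C**2) = -76 + P - 9*C - 4*C**2)
z(-120, -66)/44799 + 41804/(-38118) = (-76 - 120 - 9*(-66) - 4*(-66)**2)/44799 + 41804/(-38118) = (-76 - 120 + 594 - 4*4356)*(1/44799) + 41804*(-1/38118) = (-76 - 120 + 594 - 17424)*(1/44799) - 20902/19059 = -17026*1/44799 - 20902/19059 = -17026/44799 - 20902/19059 = -420295744/284608047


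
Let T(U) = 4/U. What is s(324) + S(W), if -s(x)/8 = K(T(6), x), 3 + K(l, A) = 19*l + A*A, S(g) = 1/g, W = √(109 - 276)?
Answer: -2519656/3 - I*√167/167 ≈ -8.3989e+5 - 0.077382*I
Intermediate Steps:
W = I*√167 (W = √(-167) = I*√167 ≈ 12.923*I)
K(l, A) = -3 + A² + 19*l (K(l, A) = -3 + (19*l + A*A) = -3 + (19*l + A²) = -3 + (A² + 19*l) = -3 + A² + 19*l)
s(x) = -232/3 - 8*x² (s(x) = -8*(-3 + x² + 19*(4/6)) = -8*(-3 + x² + 19*(4*(⅙))) = -8*(-3 + x² + 19*(⅔)) = -8*(-3 + x² + 38/3) = -8*(29/3 + x²) = -232/3 - 8*x²)
s(324) + S(W) = (-232/3 - 8*324²) + 1/(I*√167) = (-232/3 - 8*104976) - I*√167/167 = (-232/3 - 839808) - I*√167/167 = -2519656/3 - I*√167/167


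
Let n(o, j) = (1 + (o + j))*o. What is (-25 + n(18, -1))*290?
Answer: 86710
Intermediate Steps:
n(o, j) = o*(1 + j + o) (n(o, j) = (1 + (j + o))*o = (1 + j + o)*o = o*(1 + j + o))
(-25 + n(18, -1))*290 = (-25 + 18*(1 - 1 + 18))*290 = (-25 + 18*18)*290 = (-25 + 324)*290 = 299*290 = 86710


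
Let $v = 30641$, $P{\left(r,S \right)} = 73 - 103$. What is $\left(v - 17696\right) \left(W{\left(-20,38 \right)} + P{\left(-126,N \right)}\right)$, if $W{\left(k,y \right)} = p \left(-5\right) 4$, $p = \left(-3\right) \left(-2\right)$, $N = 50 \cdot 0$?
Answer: $-1941750$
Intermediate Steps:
$N = 0$
$P{\left(r,S \right)} = -30$ ($P{\left(r,S \right)} = 73 - 103 = -30$)
$p = 6$
$W{\left(k,y \right)} = -120$ ($W{\left(k,y \right)} = 6 \left(-5\right) 4 = \left(-30\right) 4 = -120$)
$\left(v - 17696\right) \left(W{\left(-20,38 \right)} + P{\left(-126,N \right)}\right) = \left(30641 - 17696\right) \left(-120 - 30\right) = 12945 \left(-150\right) = -1941750$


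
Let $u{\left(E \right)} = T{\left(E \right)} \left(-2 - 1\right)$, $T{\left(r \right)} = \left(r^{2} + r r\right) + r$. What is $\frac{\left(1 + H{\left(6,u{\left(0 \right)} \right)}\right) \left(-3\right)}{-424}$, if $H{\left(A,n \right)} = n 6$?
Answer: $\frac{3}{424} \approx 0.0070755$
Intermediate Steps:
$T{\left(r \right)} = r + 2 r^{2}$ ($T{\left(r \right)} = \left(r^{2} + r^{2}\right) + r = 2 r^{2} + r = r + 2 r^{2}$)
$u{\left(E \right)} = - 3 E \left(1 + 2 E\right)$ ($u{\left(E \right)} = E \left(1 + 2 E\right) \left(-2 - 1\right) = E \left(1 + 2 E\right) \left(-3\right) = - 3 E \left(1 + 2 E\right)$)
$H{\left(A,n \right)} = 6 n$
$\frac{\left(1 + H{\left(6,u{\left(0 \right)} \right)}\right) \left(-3\right)}{-424} = \frac{\left(1 + 6 \left(\left(-3\right) 0 \left(1 + 2 \cdot 0\right)\right)\right) \left(-3\right)}{-424} = \left(1 + 6 \left(\left(-3\right) 0 \left(1 + 0\right)\right)\right) \left(-3\right) \left(- \frac{1}{424}\right) = \left(1 + 6 \left(\left(-3\right) 0 \cdot 1\right)\right) \left(-3\right) \left(- \frac{1}{424}\right) = \left(1 + 6 \cdot 0\right) \left(-3\right) \left(- \frac{1}{424}\right) = \left(1 + 0\right) \left(-3\right) \left(- \frac{1}{424}\right) = 1 \left(-3\right) \left(- \frac{1}{424}\right) = \left(-3\right) \left(- \frac{1}{424}\right) = \frac{3}{424}$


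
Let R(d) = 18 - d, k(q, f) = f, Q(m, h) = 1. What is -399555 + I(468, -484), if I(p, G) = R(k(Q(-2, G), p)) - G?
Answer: -399521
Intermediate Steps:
I(p, G) = 18 - G - p (I(p, G) = (18 - p) - G = 18 - G - p)
-399555 + I(468, -484) = -399555 + (18 - 1*(-484) - 1*468) = -399555 + (18 + 484 - 468) = -399555 + 34 = -399521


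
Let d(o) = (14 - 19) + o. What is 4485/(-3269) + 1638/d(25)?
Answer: 2632461/32690 ≈ 80.528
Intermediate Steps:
d(o) = -5 + o
4485/(-3269) + 1638/d(25) = 4485/(-3269) + 1638/(-5 + 25) = 4485*(-1/3269) + 1638/20 = -4485/3269 + 1638*(1/20) = -4485/3269 + 819/10 = 2632461/32690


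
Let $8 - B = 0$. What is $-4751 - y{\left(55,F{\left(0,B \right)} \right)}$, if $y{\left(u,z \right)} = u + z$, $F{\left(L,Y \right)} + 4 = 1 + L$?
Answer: $-4803$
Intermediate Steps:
$B = 8$ ($B = 8 - 0 = 8 + 0 = 8$)
$F{\left(L,Y \right)} = -3 + L$ ($F{\left(L,Y \right)} = -4 + \left(1 + L\right) = -3 + L$)
$-4751 - y{\left(55,F{\left(0,B \right)} \right)} = -4751 - \left(55 + \left(-3 + 0\right)\right) = -4751 - \left(55 - 3\right) = -4751 - 52 = -4803$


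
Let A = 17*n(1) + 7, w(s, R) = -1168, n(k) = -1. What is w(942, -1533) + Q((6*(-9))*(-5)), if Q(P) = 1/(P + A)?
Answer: -303679/260 ≈ -1168.0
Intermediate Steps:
A = -10 (A = 17*(-1) + 7 = -17 + 7 = -10)
Q(P) = 1/(-10 + P) (Q(P) = 1/(P - 10) = 1/(-10 + P))
w(942, -1533) + Q((6*(-9))*(-5)) = -1168 + 1/(-10 + (6*(-9))*(-5)) = -1168 + 1/(-10 - 54*(-5)) = -1168 + 1/(-10 + 270) = -1168 + 1/260 = -303679/260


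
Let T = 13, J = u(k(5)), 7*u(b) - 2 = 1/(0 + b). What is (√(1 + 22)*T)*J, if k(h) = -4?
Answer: 13*√23/4 ≈ 15.586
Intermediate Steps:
u(b) = 2/7 + 1/(7*b) (u(b) = 2/7 + 1/(7*(0 + b)) = 2/7 + 1/(7*b))
J = ¼ (J = (⅐)*(1 + 2*(-4))/(-4) = (⅐)*(-¼)*(1 - 8) = (⅐)*(-¼)*(-7) = ¼ ≈ 0.25000)
(√(1 + 22)*T)*J = (√(1 + 22)*13)*(¼) = (√23*13)*(¼) = (13*√23)*(¼) = 13*√23/4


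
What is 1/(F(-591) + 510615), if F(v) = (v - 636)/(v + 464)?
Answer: 127/64849332 ≈ 1.9584e-6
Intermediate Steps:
F(v) = (-636 + v)/(464 + v)
1/(F(-591) + 510615) = 1/((-636 - 591)/(464 - 591) + 510615) = 1/(-1227/(-127) + 510615) = 1/(-1/127*(-1227) + 510615) = 1/(1227/127 + 510615) = 1/(64849332/127) = 127/64849332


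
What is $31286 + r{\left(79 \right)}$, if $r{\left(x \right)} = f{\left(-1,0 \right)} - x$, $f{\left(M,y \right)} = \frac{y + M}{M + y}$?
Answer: $31208$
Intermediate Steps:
$f{\left(M,y \right)} = 1$ ($f{\left(M,y \right)} = \frac{M + y}{M + y} = 1$)
$r{\left(x \right)} = 1 - x$
$31286 + r{\left(79 \right)} = 31286 + \left(1 - 79\right) = 31286 - 78 = 31208$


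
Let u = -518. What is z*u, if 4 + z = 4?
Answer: 0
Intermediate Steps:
z = 0 (z = -4 + 4 = 0)
z*u = 0*(-518) = 0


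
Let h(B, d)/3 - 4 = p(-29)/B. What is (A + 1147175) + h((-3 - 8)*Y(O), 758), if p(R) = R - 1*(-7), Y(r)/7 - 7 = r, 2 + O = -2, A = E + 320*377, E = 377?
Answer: 8877430/7 ≈ 1.2682e+6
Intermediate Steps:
A = 121017 (A = 377 + 320*377 = 377 + 120640 = 121017)
O = -4 (O = -2 - 2 = -4)
Y(r) = 49 + 7*r
p(R) = 7 + R (p(R) = R + 7 = 7 + R)
h(B, d) = 12 - 66/B (h(B, d) = 12 + 3*((7 - 29)/B) = 12 + 3*(-22/B) = 12 - 66/B)
(A + 1147175) + h((-3 - 8)*Y(O), 758) = (121017 + 1147175) + (12 - 66*1/((-3 - 8)*(49 + 7*(-4)))) = 1268192 + (12 - 66*(-1/(11*(49 - 28)))) = 1268192 + (12 - 66/((-11*21))) = 1268192 + (12 - 66/(-231)) = 1268192 + (12 - 66*(-1/231)) = 1268192 + (12 + 2/7) = 1268192 + 86/7 = 8877430/7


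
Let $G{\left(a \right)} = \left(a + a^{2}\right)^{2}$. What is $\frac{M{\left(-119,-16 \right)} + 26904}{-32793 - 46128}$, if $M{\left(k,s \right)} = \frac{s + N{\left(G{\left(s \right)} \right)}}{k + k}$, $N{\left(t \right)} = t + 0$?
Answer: $- \frac{3172784}{9391599} \approx -0.33783$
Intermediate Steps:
$N{\left(t \right)} = t$
$M{\left(k,s \right)} = \frac{s + s^{2} \left(1 + s\right)^{2}}{2 k}$ ($M{\left(k,s \right)} = \frac{s + s^{2} \left(1 + s\right)^{2}}{k + k} = \frac{s + s^{2} \left(1 + s\right)^{2}}{2 k}$)
$\frac{M{\left(-119,-16 \right)} + 26904}{-32793 - 46128} = \frac{\frac{1}{2} \left(-16\right) \frac{1}{-119} \left(1 - 16 \left(1 - 16\right)^{2}\right) + 26904}{-32793 - 46128} = \frac{\frac{1}{2} \left(-16\right) \left(- \frac{1}{119}\right) \left(1 - 16 \left(-15\right)^{2}\right) + 26904}{-78921} = \left(\frac{1}{2} \left(-16\right) \left(- \frac{1}{119}\right) \left(1 - 3600\right) + 26904\right) \left(- \frac{1}{78921}\right) = \left(\frac{1}{2} \left(-16\right) \left(- \frac{1}{119}\right) \left(-3599\right) + 26904\right) \left(- \frac{1}{78921}\right) = \left(- \frac{28792}{119} + 26904\right) \left(- \frac{1}{78921}\right) = \frac{3172784}{119} \left(- \frac{1}{78921}\right) = - \frac{3172784}{9391599}$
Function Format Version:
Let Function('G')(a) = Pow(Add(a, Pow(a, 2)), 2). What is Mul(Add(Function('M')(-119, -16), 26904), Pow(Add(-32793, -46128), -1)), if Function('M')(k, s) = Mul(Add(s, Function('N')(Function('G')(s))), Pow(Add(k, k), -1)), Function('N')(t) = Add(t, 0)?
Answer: Rational(-3172784, 9391599) ≈ -0.33783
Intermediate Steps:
Function('N')(t) = t
Function('M')(k, s) = Mul(Rational(1, 2), Pow(k, -1), Add(s, Mul(Pow(s, 2), Pow(Add(1, s), 2)))) (Function('M')(k, s) = Mul(Add(s, Mul(Pow(s, 2), Pow(Add(1, s), 2))), Pow(Add(k, k), -1)) = Mul(Add(s, Mul(Pow(s, 2), Pow(Add(1, s), 2))), Pow(Mul(2, k), -1)) = Mul(Add(s, Mul(Pow(s, 2), Pow(Add(1, s), 2))), Mul(Rational(1, 2), Pow(k, -1))) = Mul(Rational(1, 2), Pow(k, -1), Add(s, Mul(Pow(s, 2), Pow(Add(1, s), 2)))))
Mul(Add(Function('M')(-119, -16), 26904), Pow(Add(-32793, -46128), -1)) = Mul(Add(Mul(Rational(1, 2), -16, Pow(-119, -1), Add(1, Mul(-16, Pow(Add(1, -16), 2)))), 26904), Pow(Add(-32793, -46128), -1)) = Mul(Add(Mul(Rational(1, 2), -16, Rational(-1, 119), Add(1, Mul(-16, Pow(-15, 2)))), 26904), Pow(-78921, -1)) = Mul(Add(Mul(Rational(1, 2), -16, Rational(-1, 119), Add(1, Mul(-16, 225))), 26904), Rational(-1, 78921)) = Mul(Add(Mul(Rational(1, 2), -16, Rational(-1, 119), Add(1, -3600)), 26904), Rational(-1, 78921)) = Mul(Add(Mul(Rational(1, 2), -16, Rational(-1, 119), -3599), 26904), Rational(-1, 78921)) = Mul(Add(Rational(-28792, 119), 26904), Rational(-1, 78921)) = Mul(Rational(3172784, 119), Rational(-1, 78921)) = Rational(-3172784, 9391599)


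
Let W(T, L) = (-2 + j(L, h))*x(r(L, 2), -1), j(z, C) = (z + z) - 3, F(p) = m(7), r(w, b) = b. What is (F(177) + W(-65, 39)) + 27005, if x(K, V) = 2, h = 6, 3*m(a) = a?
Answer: 81460/3 ≈ 27153.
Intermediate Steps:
m(a) = a/3
F(p) = 7/3 (F(p) = (1/3)*7 = 7/3)
j(z, C) = -3 + 2*z (j(z, C) = 2*z - 3 = -3 + 2*z)
W(T, L) = -10 + 4*L (W(T, L) = (-2 + (-3 + 2*L))*2 = (-5 + 2*L)*2 = -10 + 4*L)
(F(177) + W(-65, 39)) + 27005 = (7/3 + (-10 + 4*39)) + 27005 = (7/3 + (-10 + 156)) + 27005 = (7/3 + 146) + 27005 = 445/3 + 27005 = 81460/3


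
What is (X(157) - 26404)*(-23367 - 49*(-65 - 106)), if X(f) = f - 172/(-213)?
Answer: 27929833244/71 ≈ 3.9338e+8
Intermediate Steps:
X(f) = 172/213 + f (X(f) = f - 172*(-1/213) = f + 172/213 = 172/213 + f)
(X(157) - 26404)*(-23367 - 49*(-65 - 106)) = ((172/213 + 157) - 26404)*(-23367 - 49*(-65 - 106)) = (33613/213 - 26404)*(-23367 - 49*(-171)) = -5590439*(-23367 + 8379)/213 = -5590439/213*(-14988) = 27929833244/71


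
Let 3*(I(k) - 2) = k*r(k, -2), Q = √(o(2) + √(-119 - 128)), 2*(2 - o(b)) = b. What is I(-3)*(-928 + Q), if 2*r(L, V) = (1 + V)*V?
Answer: -928 + √(1 + I*√247) ≈ -925.11 + 2.7155*I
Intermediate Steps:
o(b) = 2 - b/2
r(L, V) = V*(1 + V)/2 (r(L, V) = ((1 + V)*V)/2 = (V*(1 + V))/2 = V*(1 + V)/2)
Q = √(1 + I*√247) (Q = √((2 - ½*2) + √(-119 - 128)) = √((2 - 1) + √(-247)) = √(1 + I*√247) ≈ 2.8938 + 2.7155*I)
I(k) = 2 + k/3 (I(k) = 2 + (k*((½)*(-2)*(1 - 2)))/3 = 2 + (k*((½)*(-2)*(-1)))/3 = 2 + (k*1)/3 = 2 + k/3)
I(-3)*(-928 + Q) = (2 + (⅓)*(-3))*(-928 + √(1 + I*√247)) = (2 - 1)*(-928 + √(1 + I*√247)) = 1*(-928 + √(1 + I*√247)) = -928 + √(1 + I*√247)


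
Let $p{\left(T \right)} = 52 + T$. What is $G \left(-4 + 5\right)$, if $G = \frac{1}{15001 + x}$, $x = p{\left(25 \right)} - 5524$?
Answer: $\frac{1}{9554} \approx 0.00010467$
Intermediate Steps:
$x = -5447$ ($x = \left(52 + 25\right) - 5524 = 77 - 5524 = -5447$)
$G = \frac{1}{9554}$ ($G = \frac{1}{15001 - 5447} = \frac{1}{9554} \approx 0.00010467$)
$G \left(-4 + 5\right) = \frac{-4 + 5}{9554} = \frac{1}{9554} \cdot 1 = \frac{1}{9554}$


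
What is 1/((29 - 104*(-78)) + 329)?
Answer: 1/8470 ≈ 0.00011806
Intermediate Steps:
1/((29 - 104*(-78)) + 329) = 1/((29 + 8112) + 329) = 1/(8141 + 329) = 1/8470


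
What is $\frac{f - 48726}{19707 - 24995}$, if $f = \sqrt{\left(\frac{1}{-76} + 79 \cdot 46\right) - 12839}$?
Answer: $\frac{24363}{2644} - \frac{i \sqrt{13292039}}{200944} \approx 9.2144 - 0.018143 i$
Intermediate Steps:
$f = \frac{i \sqrt{13292039}}{38}$ ($f = \sqrt{\left(- \frac{1}{76} + 3634\right) - 12839} = \sqrt{\frac{276183}{76} - 12839} = \sqrt{- \frac{699581}{76}} = \frac{i \sqrt{13292039}}{38} \approx 95.943 i$)
$\frac{f - 48726}{19707 - 24995} = \frac{\frac{i \sqrt{13292039}}{38} - 48726}{19707 - 24995} = \frac{-48726 + \frac{i \sqrt{13292039}}{38}}{-5288} = \left(-48726 + \frac{i \sqrt{13292039}}{38}\right) \left(- \frac{1}{5288}\right) = \frac{24363}{2644} - \frac{i \sqrt{13292039}}{200944}$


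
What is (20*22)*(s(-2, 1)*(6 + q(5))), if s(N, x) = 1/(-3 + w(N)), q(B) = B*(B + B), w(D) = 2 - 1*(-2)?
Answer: 24640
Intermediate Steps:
w(D) = 4 (w(D) = 2 + 2 = 4)
q(B) = 2*B² (q(B) = B*(2*B) = 2*B²)
s(N, x) = 1 (s(N, x) = 1/(-3 + 4) = 1/1 = 1)
(20*22)*(s(-2, 1)*(6 + q(5))) = (20*22)*(1*(6 + 2*5²)) = 440*(1*(6 + 2*25)) = 440*(1*(6 + 50)) = 440*(1*56) = 440*56 = 24640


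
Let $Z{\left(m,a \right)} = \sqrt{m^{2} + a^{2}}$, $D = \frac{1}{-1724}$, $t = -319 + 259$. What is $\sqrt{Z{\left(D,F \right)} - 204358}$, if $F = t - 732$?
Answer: $\frac{\sqrt{-151846985752 + 431 \sqrt{1864339006465}}}{862} \approx 451.18 i$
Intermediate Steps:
$t = -60$
$D = - \frac{1}{1724} \approx -0.00058005$
$F = -792$ ($F = -60 - 732 = -792$)
$Z{\left(m,a \right)} = \sqrt{a^{2} + m^{2}}$
$\sqrt{Z{\left(D,F \right)} - 204358} = \sqrt{\sqrt{\left(-792\right)^{2} + \left(- \frac{1}{1724}\right)^{2}} - 204358} = \sqrt{\sqrt{627264 + \frac{1}{2972176}} - 204358} = \sqrt{\sqrt{\frac{1864339006465}{2972176}} - 204358} = \sqrt{\frac{\sqrt{1864339006465}}{1724} - 204358} = \sqrt{-204358 + \frac{\sqrt{1864339006465}}{1724}}$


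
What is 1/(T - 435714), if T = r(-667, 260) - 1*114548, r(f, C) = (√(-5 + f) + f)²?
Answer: I/(-106045*I + 5336*√42) ≈ -8.5236e-6 + 2.7795e-6*I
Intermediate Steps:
r(f, C) = (f + √(-5 + f))²
T = -114548 + (-667 + 4*I*√42)² (T = (-667 + √(-5 - 667))² - 1*114548 = (-667 + √(-672))² - 114548 = (-667 + 4*I*√42)² - 114548 = -114548 + (-667 + 4*I*√42)² ≈ 3.2967e+5 - 34581.0*I)
1/(T - 435714) = 1/((329669 - 5336*I*√42) - 435714) = 1/(-106045 - 5336*I*√42)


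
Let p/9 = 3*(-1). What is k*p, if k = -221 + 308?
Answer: -2349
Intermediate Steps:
k = 87
p = -27 (p = 9*(3*(-1)) = 9*(-3) = -27)
k*p = 87*(-27) = -2349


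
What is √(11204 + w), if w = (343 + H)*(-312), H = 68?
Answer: 2*I*√29257 ≈ 342.09*I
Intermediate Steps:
w = -128232 (w = (343 + 68)*(-312) = 411*(-312) = -128232)
√(11204 + w) = √(11204 - 128232) = √(-117028) = 2*I*√29257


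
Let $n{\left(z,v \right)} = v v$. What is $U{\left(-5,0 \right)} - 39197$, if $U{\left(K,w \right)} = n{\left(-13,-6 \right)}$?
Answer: $-39161$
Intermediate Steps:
$n{\left(z,v \right)} = v^{2}$
$U{\left(K,w \right)} = 36$ ($U{\left(K,w \right)} = \left(-6\right)^{2} = 36$)
$U{\left(-5,0 \right)} - 39197 = 36 - 39197 = -39161$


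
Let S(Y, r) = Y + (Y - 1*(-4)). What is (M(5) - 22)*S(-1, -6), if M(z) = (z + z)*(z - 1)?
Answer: 36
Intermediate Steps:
S(Y, r) = 4 + 2*Y (S(Y, r) = Y + (Y + 4) = Y + (4 + Y) = 4 + 2*Y)
M(z) = 2*z*(-1 + z) (M(z) = (2*z)*(-1 + z) = 2*z*(-1 + z))
(M(5) - 22)*S(-1, -6) = (2*5*(-1 + 5) - 22)*(4 + 2*(-1)) = (2*5*4 - 22)*(4 - 2) = (40 - 22)*2 = 18*2 = 36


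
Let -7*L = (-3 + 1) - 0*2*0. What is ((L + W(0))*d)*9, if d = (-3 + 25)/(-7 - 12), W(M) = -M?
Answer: -396/133 ≈ -2.9774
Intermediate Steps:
d = -22/19 (d = 22/(-19) = 22*(-1/19) = -22/19 ≈ -1.1579)
L = 2/7 (L = -((-3 + 1) - 0*2*0)/7 = -(-2 - 0*0)/7 = -(-2 - 1*0)/7 = -(-2 + 0)/7 = -⅐*(-2) = 2/7 ≈ 0.28571)
((L + W(0))*d)*9 = ((2/7 - 1*0)*(-22/19))*9 = ((2/7 + 0)*(-22/19))*9 = ((2/7)*(-22/19))*9 = -44/133*9 = -396/133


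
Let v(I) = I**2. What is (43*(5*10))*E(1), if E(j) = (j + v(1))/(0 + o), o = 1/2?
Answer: 8600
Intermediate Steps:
o = 1/2 (o = 1*(1/2) = 1/2 ≈ 0.50000)
E(j) = 2 + 2*j (E(j) = (j + 1**2)/(0 + 1/2) = (j + 1)/(1/2) = (1 + j)*2 = 2 + 2*j)
(43*(5*10))*E(1) = (43*(5*10))*(2 + 2*1) = (43*50)*(2 + 2) = 2150*4 = 8600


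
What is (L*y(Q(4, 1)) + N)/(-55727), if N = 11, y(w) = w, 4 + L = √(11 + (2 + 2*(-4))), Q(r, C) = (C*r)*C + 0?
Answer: 5/55727 - 4*√5/55727 ≈ -7.0778e-5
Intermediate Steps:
Q(r, C) = r*C² (Q(r, C) = r*C² + 0 = r*C²)
L = -4 + √5 (L = -4 + √(11 + (2 + 2*(-4))) = -4 + √(11 + (2 - 8)) = -4 + √(11 - 6) = -4 + √5 ≈ -1.7639)
(L*y(Q(4, 1)) + N)/(-55727) = ((-4 + √5)*(4*1²) + 11)/(-55727) = ((-4 + √5)*(4*1) + 11)*(-1/55727) = ((-4 + √5)*4 + 11)*(-1/55727) = ((-16 + 4*√5) + 11)*(-1/55727) = (-5 + 4*√5)*(-1/55727) = 5/55727 - 4*√5/55727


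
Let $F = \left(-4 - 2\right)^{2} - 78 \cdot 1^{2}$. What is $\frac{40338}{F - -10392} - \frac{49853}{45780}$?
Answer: $\frac{14785501}{5264700} \approx 2.8084$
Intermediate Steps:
$F = -42$ ($F = \left(-6\right)^{2} - 78 = 36 - 78 = -42$)
$\frac{40338}{F - -10392} - \frac{49853}{45780} = \frac{40338}{-42 - -10392} - \frac{49853}{45780} = \frac{40338}{-42 + 10392} - \frac{49853}{45780} = \frac{40338}{10350} - \frac{49853}{45780} = 40338 \cdot \frac{1}{10350} - \frac{49853}{45780} = \frac{2241}{575} - \frac{49853}{45780} = \frac{14785501}{5264700}$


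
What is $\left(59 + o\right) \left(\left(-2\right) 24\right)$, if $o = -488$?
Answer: $20592$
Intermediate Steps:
$\left(59 + o\right) \left(\left(-2\right) 24\right) = \left(59 - 488\right) \left(\left(-2\right) 24\right) = \left(-429\right) \left(-48\right) = 20592$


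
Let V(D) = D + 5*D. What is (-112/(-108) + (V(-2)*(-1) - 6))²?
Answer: 36100/729 ≈ 49.520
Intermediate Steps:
V(D) = 6*D
(-112/(-108) + (V(-2)*(-1) - 6))² = (-112/(-108) + ((6*(-2))*(-1) - 6))² = (-112*(-1/108) + (-12*(-1) - 6))² = (28/27 + (12 - 6))² = (28/27 + 6)² = (190/27)² = 36100/729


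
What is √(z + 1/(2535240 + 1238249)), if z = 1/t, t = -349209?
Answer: 2*I*√125341614626052230/439245440067 ≈ 0.001612*I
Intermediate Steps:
z = -1/349209 (z = 1/(-349209) = -1/349209 ≈ -2.8636e-6)
√(z + 1/(2535240 + 1238249)) = √(-1/349209 + 1/(2535240 + 1238249)) = √(-1/349209 + 1/3773489) = √(-3424280/1317736320201) = 2*I*√125341614626052230/439245440067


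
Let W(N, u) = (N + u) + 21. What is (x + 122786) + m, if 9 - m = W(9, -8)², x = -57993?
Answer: 64318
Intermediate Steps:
W(N, u) = 21 + N + u
m = -475 (m = 9 - (21 + 9 - 8)² = 9 - 1*22² = 9 - 1*484 = 9 - 484 = -475)
(x + 122786) + m = (-57993 + 122786) - 475 = 64793 - 475 = 64318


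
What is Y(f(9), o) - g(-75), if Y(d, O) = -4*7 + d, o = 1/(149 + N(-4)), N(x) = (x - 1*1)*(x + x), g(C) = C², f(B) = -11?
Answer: -5664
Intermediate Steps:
N(x) = 2*x*(-1 + x) (N(x) = (x - 1)*(2*x) = (-1 + x)*(2*x) = 2*x*(-1 + x))
o = 1/189 (o = 1/(149 + 2*(-4)*(-1 - 4)) = 1/(149 + 2*(-4)*(-5)) = 1/(149 + 40) = 1/189 ≈ 0.0052910)
Y(d, O) = -28 + d
Y(f(9), o) - g(-75) = (-28 - 11) - 1*(-75)² = -39 - 1*5625 = -39 - 5625 = -5664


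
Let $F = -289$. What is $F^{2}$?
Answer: $83521$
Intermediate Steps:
$F^{2} = \left(-289\right)^{2} = 83521$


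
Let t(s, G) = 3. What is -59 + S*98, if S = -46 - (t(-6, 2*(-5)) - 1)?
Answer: -4763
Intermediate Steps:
S = -48 (S = -46 - (3 - 1) = -46 - 1*2 = -46 - 2 = -48)
-59 + S*98 = -59 - 48*98 = -59 - 4704 = -4763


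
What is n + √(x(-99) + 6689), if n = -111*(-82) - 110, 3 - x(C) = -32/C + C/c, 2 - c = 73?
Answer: 8992 + √36727302095/2343 ≈ 9073.8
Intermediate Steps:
c = -71 (c = 2 - 1*73 = 2 - 73 = -71)
x(C) = 3 + 32/C + C/71 (x(C) = 3 - (-32/C + C/(-71)) = 3 - (-32/C + C*(-1/71)) = 3 - (-32/C - C/71) = 3 + (32/C + C/71) = 3 + 32/C + C/71)
n = 8992 (n = 9102 - 110 = 8992)
n + √(x(-99) + 6689) = 8992 + √((3 + 32/(-99) + (1/71)*(-99)) + 6689) = 8992 + √((3 + 32*(-1/99) - 99/71) + 6689) = 8992 + √((3 - 32/99 - 99/71) + 6689) = 8992 + √(9014/7029 + 6689) = 8992 + √(47025995/7029) = 8992 + √36727302095/2343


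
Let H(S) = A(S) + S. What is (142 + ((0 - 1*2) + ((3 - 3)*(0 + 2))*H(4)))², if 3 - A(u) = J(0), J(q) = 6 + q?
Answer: 19600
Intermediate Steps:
A(u) = -3 (A(u) = 3 - (6 + 0) = 3 - 1*6 = 3 - 6 = -3)
H(S) = -3 + S
(142 + ((0 - 1*2) + ((3 - 3)*(0 + 2))*H(4)))² = (142 + ((0 - 1*2) + ((3 - 3)*(0 + 2))*(-3 + 4)))² = (142 + ((0 - 2) + (0*2)*1))² = (142 + (-2 + 0*1))² = (142 + (-2 + 0))² = (142 - 2)² = 140² = 19600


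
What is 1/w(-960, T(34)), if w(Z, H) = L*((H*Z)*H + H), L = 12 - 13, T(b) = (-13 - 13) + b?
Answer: 1/61432 ≈ 1.6278e-5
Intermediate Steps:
T(b) = -26 + b
L = -1
w(Z, H) = -H - Z*H² (w(Z, H) = -((H*Z)*H + H) = -(Z*H² + H) = -(H + Z*H²) = -H - Z*H²)
1/w(-960, T(34)) = 1/(-(-26 + 34)*(1 + (-26 + 34)*(-960))) = 1/(-1*8*(1 + 8*(-960))) = 1/(-1*8*(1 - 7680)) = 1/(-1*8*(-7679)) = 1/61432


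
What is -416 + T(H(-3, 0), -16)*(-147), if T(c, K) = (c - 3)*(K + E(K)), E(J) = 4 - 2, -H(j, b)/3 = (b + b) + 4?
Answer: -31286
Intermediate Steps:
H(j, b) = -12 - 6*b (H(j, b) = -3*((b + b) + 4) = -3*(2*b + 4) = -3*(4 + 2*b) = -12 - 6*b)
E(J) = 2
T(c, K) = (-3 + c)*(2 + K) (T(c, K) = (c - 3)*(K + 2) = (-3 + c)*(2 + K))
-416 + T(H(-3, 0), -16)*(-147) = -416 + (-6 - 3*(-16) + 2*(-12 - 6*0) - 16*(-12 - 6*0))*(-147) = -416 + (-6 + 48 + 2*(-12 + 0) - 16*(-12 + 0))*(-147) = -416 + (-6 + 48 + 2*(-12) - 16*(-12))*(-147) = -416 + (-6 + 48 - 24 + 192)*(-147) = -416 + 210*(-147) = -416 - 30870 = -31286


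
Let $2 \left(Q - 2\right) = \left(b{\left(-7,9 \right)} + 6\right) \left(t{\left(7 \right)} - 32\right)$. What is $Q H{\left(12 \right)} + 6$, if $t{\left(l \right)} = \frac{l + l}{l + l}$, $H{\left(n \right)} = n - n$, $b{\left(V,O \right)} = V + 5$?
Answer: $6$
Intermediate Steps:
$b{\left(V,O \right)} = 5 + V$
$H{\left(n \right)} = 0$
$t{\left(l \right)} = 1$ ($t{\left(l \right)} = \frac{2 l}{2 l} = 2 l \frac{1}{2 l} = 1$)
$Q = -60$ ($Q = 2 + \frac{\left(\left(5 - 7\right) + 6\right) \left(1 - 32\right)}{2} = 2 + \frac{\left(-2 + 6\right) \left(-31\right)}{2} = 2 + \frac{4 \left(-31\right)}{2} = 2 + \frac{1}{2} \left(-124\right) = 2 - 62 = -60$)
$Q H{\left(12 \right)} + 6 = \left(-60\right) 0 + 6 = 0 + 6 = 6$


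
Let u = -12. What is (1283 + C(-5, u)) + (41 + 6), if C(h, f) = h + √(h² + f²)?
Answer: 1338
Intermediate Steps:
C(h, f) = h + √(f² + h²)
(1283 + C(-5, u)) + (41 + 6) = (1283 + (-5 + √((-12)² + (-5)²))) + (41 + 6) = (1283 + (-5 + √(144 + 25))) + 47 = (1283 + (-5 + √169)) + 47 = (1283 + (-5 + 13)) + 47 = (1283 + 8) + 47 = 1291 + 47 = 1338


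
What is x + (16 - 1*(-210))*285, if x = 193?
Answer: 64603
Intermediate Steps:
x + (16 - 1*(-210))*285 = 193 + (16 - 1*(-210))*285 = 193 + (16 + 210)*285 = 193 + 226*285 = 193 + 64410 = 64603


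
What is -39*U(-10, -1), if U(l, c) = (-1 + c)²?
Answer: -156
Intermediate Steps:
-39*U(-10, -1) = -39*(-1 - 1)² = -39*(-2)² = -39*4 = -156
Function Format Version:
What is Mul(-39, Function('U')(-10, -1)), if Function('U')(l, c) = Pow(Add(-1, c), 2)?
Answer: -156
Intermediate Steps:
Mul(-39, Function('U')(-10, -1)) = Mul(-39, Pow(Add(-1, -1), 2)) = Mul(-39, Pow(-2, 2)) = Mul(-39, 4) = -156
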